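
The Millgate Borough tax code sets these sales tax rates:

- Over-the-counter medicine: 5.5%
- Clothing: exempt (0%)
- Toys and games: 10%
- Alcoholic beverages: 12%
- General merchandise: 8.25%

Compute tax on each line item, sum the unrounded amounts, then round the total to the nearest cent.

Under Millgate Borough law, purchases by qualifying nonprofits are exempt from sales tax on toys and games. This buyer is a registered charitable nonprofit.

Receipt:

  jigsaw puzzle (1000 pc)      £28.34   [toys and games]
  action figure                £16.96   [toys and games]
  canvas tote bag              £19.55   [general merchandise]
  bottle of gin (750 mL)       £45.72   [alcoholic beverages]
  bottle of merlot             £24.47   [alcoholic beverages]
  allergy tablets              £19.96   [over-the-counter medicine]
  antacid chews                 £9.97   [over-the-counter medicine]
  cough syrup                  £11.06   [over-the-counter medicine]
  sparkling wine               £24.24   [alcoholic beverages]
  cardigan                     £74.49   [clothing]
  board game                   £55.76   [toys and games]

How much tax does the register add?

Jigsaw puzzle (1000 pc) £28.34: toys and games, buyer-exempt → 0% → £0.00
Action figure £16.96: toys and games, buyer-exempt → 0% → £0.00
Canvas tote bag £19.55: general merchandise → 8.25% → £1.612875
Bottle of gin (750 mL) £45.72: alcoholic beverages → 12% → £5.4864
Bottle of merlot £24.47: alcoholic beverages → 12% → £2.9364
Allergy tablets £19.96: over-the-counter medicine → 5.5% → £1.0978
Antacid chews £9.97: over-the-counter medicine → 5.5% → £0.54835
Cough syrup £11.06: over-the-counter medicine → 5.5% → £0.6083
Sparkling wine £24.24: alcoholic beverages → 12% → £2.9088
Cardigan £74.49: clothing → 0% → £0.00
Board game £55.76: toys and games, buyer-exempt → 0% → £0.00
Unrounded tax sum = £15.198925 → £15.20

£15.20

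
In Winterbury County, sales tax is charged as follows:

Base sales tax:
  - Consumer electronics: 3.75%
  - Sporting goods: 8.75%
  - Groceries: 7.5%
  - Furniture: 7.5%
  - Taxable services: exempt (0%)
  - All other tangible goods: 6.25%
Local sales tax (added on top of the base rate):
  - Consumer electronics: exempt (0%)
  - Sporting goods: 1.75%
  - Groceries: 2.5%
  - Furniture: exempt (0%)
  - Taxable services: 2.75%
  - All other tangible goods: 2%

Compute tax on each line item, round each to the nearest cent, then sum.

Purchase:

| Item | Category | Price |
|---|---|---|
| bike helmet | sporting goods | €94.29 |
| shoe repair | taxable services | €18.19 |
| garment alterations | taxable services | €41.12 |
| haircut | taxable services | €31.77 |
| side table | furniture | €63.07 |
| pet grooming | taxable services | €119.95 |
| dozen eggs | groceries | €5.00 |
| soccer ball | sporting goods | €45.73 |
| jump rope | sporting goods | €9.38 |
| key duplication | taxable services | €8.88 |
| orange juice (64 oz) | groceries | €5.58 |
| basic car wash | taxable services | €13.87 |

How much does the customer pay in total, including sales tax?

Bike helmet €94.29: sporting goods → 8.75% + 1.75% local = 10.5% → €9.90
Shoe repair €18.19: taxable services → 0% + 2.75% local = 2.75% → €0.50
Garment alterations €41.12: taxable services → 0% + 2.75% local = 2.75% → €1.13
Haircut €31.77: taxable services → 0% + 2.75% local = 2.75% → €0.87
Side table €63.07: furniture → 7.5% + 0% local = 7.5% → €4.73
Pet grooming €119.95: taxable services → 0% + 2.75% local = 2.75% → €3.30
Dozen eggs €5.00: groceries → 7.5% + 2.5% local = 10% → €0.50
Soccer ball €45.73: sporting goods → 8.75% + 1.75% local = 10.5% → €4.80
Jump rope €9.38: sporting goods → 8.75% + 1.75% local = 10.5% → €0.98
Key duplication €8.88: taxable services → 0% + 2.75% local = 2.75% → €0.24
Orange juice (64 oz) €5.58: groceries → 7.5% + 2.5% local = 10% → €0.56
Basic car wash €13.87: taxable services → 0% + 2.75% local = 2.75% → €0.38
Subtotal = €456.83; tax = €27.89; total due = €484.72

€484.72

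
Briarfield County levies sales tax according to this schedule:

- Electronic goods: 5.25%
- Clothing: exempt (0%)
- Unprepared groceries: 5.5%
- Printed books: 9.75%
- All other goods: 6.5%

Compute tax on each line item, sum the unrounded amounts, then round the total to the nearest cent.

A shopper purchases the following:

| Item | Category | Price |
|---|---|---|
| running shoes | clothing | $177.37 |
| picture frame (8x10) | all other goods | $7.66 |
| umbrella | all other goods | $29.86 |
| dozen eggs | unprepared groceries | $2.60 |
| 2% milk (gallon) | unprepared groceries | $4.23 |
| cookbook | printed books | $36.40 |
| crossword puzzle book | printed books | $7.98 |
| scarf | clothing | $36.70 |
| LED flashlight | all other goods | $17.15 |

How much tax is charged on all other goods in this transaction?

Picture frame (8x10) $7.66: all other goods → 6.5% → $0.4979
Umbrella $29.86: all other goods → 6.5% → $1.9409
LED flashlight $17.15: all other goods → 6.5% → $1.11475
Tax on all other goods: unrounded sum = $3.55355 → $3.55

$3.55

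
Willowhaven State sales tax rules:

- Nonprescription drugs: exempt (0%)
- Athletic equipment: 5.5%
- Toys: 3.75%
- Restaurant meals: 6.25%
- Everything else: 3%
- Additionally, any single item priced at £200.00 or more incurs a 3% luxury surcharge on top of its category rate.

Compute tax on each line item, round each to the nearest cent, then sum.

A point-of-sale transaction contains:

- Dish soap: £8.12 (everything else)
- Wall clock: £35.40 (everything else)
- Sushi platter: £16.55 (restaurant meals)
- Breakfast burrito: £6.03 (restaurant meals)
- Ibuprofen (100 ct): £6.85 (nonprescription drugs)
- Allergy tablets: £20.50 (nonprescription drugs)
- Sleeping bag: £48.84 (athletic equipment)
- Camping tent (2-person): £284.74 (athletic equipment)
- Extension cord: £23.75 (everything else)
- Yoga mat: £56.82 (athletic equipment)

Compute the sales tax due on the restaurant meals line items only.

£1.41

Sushi platter £16.55: restaurant meals → 6.25% → £1.03
Breakfast burrito £6.03: restaurant meals → 6.25% → £0.38
Tax on restaurant meals = £1.03 + £0.38 = £1.41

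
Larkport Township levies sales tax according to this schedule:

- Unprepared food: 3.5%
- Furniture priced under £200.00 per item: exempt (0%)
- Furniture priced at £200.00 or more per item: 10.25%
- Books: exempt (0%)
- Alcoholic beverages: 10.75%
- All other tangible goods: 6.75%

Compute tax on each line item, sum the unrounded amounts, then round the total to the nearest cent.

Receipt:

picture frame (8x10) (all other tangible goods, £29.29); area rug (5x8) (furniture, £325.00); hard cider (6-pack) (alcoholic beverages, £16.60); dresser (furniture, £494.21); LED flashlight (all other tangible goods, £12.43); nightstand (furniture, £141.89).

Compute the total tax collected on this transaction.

Picture frame (8x10) £29.29: all other tangible goods → 6.75% → £1.977075
Area rug (5x8) £325.00: furniture, £200.00 or more → 10.25% → £33.3125
Hard cider (6-pack) £16.60: alcoholic beverages → 10.75% → £1.7845
Dresser £494.21: furniture, £200.00 or more → 10.25% → £50.656525
LED flashlight £12.43: all other tangible goods → 6.75% → £0.839025
Nightstand £141.89: furniture, under £200.00 → 0% → £0.00
Unrounded tax sum = £88.569625 → £88.57

£88.57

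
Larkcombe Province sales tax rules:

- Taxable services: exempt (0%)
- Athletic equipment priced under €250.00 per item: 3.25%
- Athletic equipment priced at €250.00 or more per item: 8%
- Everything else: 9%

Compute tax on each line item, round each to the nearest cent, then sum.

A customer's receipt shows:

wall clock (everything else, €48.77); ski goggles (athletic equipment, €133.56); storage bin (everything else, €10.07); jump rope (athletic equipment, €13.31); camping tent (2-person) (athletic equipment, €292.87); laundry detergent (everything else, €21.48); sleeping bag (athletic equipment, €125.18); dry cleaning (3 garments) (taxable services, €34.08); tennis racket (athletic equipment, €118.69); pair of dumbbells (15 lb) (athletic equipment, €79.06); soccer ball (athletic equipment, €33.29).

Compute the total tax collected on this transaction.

Wall clock €48.77: everything else → 9% → €4.39
Ski goggles €133.56: athletic equipment, under €250.00 → 3.25% → €4.34
Storage bin €10.07: everything else → 9% → €0.91
Jump rope €13.31: athletic equipment, under €250.00 → 3.25% → €0.43
Camping tent (2-person) €292.87: athletic equipment, €250.00 or more → 8% → €23.43
Laundry detergent €21.48: everything else → 9% → €1.93
Sleeping bag €125.18: athletic equipment, under €250.00 → 3.25% → €4.07
Dry cleaning (3 garments) €34.08: taxable services → 0% → €0.00
Tennis racket €118.69: athletic equipment, under €250.00 → 3.25% → €3.86
Pair of dumbbells (15 lb) €79.06: athletic equipment, under €250.00 → 3.25% → €2.57
Soccer ball €33.29: athletic equipment, under €250.00 → 3.25% → €1.08
Total tax = €4.39 + €4.34 + €0.91 + €0.43 + €23.43 + €1.93 + €4.07 + €3.86 + €2.57 + €1.08 = €47.01

€47.01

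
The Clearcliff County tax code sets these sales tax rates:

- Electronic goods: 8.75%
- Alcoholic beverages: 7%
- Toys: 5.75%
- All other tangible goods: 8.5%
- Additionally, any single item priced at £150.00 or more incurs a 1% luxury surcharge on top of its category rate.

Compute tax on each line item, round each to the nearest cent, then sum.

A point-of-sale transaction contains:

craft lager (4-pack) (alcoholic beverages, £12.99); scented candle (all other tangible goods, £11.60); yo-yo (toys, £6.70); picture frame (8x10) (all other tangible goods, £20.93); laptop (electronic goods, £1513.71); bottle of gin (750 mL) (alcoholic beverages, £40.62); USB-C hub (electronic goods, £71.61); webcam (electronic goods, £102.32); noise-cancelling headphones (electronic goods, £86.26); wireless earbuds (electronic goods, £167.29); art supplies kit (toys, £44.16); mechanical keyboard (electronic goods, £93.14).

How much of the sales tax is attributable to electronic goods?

Laptop £1513.71: electronic goods → 8.75% + 1% surcharge = 9.75% → £147.59
USB-C hub £71.61: electronic goods → 8.75% → £6.27
Webcam £102.32: electronic goods → 8.75% → £8.95
Noise-cancelling headphones £86.26: electronic goods → 8.75% → £7.55
Wireless earbuds £167.29: electronic goods → 8.75% + 1% surcharge = 9.75% → £16.31
Mechanical keyboard £93.14: electronic goods → 8.75% → £8.15
Tax on electronic goods = £147.59 + £6.27 + £8.95 + £7.55 + £16.31 + £8.15 = £194.82

£194.82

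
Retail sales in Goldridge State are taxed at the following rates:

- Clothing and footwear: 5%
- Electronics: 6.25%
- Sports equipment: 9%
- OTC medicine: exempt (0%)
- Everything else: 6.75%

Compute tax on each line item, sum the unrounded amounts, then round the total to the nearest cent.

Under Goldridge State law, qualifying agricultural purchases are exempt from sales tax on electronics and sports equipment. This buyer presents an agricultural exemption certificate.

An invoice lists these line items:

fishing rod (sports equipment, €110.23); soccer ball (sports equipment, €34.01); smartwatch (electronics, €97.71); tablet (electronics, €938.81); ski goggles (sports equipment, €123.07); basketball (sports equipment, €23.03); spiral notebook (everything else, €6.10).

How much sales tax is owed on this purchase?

€0.41

Fishing rod €110.23: sports equipment, buyer-exempt → 0% → €0.00
Soccer ball €34.01: sports equipment, buyer-exempt → 0% → €0.00
Smartwatch €97.71: electronics, buyer-exempt → 0% → €0.00
Tablet €938.81: electronics, buyer-exempt → 0% → €0.00
Ski goggles €123.07: sports equipment, buyer-exempt → 0% → €0.00
Basketball €23.03: sports equipment, buyer-exempt → 0% → €0.00
Spiral notebook €6.10: everything else → 6.75% → €0.41175
Unrounded tax sum = €0.41175 → €0.41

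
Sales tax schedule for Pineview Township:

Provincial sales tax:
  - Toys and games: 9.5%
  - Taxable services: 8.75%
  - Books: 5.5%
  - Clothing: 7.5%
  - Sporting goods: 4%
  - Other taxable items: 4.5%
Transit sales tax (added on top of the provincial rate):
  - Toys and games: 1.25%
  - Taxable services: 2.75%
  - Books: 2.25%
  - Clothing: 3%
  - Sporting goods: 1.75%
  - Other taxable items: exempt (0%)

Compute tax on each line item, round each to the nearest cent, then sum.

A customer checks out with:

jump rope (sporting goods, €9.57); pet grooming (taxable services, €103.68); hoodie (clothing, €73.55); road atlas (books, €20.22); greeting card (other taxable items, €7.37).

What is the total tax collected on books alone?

€1.57

Road atlas €20.22: books → 5.5% + 2.25% transit = 7.75% → €1.57
Tax on books = €1.57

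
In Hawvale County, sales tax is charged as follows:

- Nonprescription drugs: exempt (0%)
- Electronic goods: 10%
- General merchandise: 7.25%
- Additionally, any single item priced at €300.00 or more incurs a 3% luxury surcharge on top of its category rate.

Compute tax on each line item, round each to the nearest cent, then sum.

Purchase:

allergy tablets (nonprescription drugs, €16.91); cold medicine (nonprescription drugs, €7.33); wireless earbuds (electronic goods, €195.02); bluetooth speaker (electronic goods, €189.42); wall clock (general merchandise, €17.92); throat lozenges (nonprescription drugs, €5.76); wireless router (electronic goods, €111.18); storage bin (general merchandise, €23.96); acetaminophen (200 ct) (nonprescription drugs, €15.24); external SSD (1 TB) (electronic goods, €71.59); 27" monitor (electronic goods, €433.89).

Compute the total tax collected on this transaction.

€116.17

Allergy tablets €16.91: nonprescription drugs → 0% → €0.00
Cold medicine €7.33: nonprescription drugs → 0% → €0.00
Wireless earbuds €195.02: electronic goods → 10% → €19.50
Bluetooth speaker €189.42: electronic goods → 10% → €18.94
Wall clock €17.92: general merchandise → 7.25% → €1.30
Throat lozenges €5.76: nonprescription drugs → 0% → €0.00
Wireless router €111.18: electronic goods → 10% → €11.12
Storage bin €23.96: general merchandise → 7.25% → €1.74
Acetaminophen (200 ct) €15.24: nonprescription drugs → 0% → €0.00
External SSD (1 TB) €71.59: electronic goods → 10% → €7.16
27" monitor €433.89: electronic goods → 10% + 3% surcharge = 13% → €56.41
Total tax = €19.50 + €18.94 + €1.30 + €11.12 + €1.74 + €7.16 + €56.41 = €116.17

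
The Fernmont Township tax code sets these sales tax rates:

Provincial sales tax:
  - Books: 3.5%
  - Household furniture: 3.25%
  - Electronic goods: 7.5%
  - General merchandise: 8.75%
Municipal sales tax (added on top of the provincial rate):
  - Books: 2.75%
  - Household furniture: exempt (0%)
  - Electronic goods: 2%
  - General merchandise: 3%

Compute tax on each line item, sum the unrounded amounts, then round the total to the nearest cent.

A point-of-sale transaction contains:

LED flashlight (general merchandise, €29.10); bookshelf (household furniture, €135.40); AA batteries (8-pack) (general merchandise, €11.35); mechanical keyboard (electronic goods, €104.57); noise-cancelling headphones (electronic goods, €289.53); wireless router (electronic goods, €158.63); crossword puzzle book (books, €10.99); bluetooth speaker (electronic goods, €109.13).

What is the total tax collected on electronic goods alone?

Mechanical keyboard €104.57: electronic goods → 7.5% + 2% municipal = 9.5% → €9.93415
Noise-cancelling headphones €289.53: electronic goods → 7.5% + 2% municipal = 9.5% → €27.50535
Wireless router €158.63: electronic goods → 7.5% + 2% municipal = 9.5% → €15.06985
Bluetooth speaker €109.13: electronic goods → 7.5% + 2% municipal = 9.5% → €10.36735
Tax on electronic goods: unrounded sum = €62.8767 → €62.88

€62.88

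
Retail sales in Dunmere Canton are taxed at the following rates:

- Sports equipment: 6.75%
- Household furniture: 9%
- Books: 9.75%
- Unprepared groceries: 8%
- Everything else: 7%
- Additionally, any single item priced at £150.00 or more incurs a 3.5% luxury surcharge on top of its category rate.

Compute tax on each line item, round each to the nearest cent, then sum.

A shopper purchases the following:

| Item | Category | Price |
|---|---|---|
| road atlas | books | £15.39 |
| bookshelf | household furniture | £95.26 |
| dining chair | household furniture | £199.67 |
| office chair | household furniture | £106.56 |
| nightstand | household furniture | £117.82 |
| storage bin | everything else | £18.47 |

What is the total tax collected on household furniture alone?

Bookshelf £95.26: household furniture → 9% → £8.57
Dining chair £199.67: household furniture → 9% + 3.5% surcharge = 12.5% → £24.96
Office chair £106.56: household furniture → 9% → £9.59
Nightstand £117.82: household furniture → 9% → £10.60
Tax on household furniture = £8.57 + £24.96 + £9.59 + £10.60 = £53.72

£53.72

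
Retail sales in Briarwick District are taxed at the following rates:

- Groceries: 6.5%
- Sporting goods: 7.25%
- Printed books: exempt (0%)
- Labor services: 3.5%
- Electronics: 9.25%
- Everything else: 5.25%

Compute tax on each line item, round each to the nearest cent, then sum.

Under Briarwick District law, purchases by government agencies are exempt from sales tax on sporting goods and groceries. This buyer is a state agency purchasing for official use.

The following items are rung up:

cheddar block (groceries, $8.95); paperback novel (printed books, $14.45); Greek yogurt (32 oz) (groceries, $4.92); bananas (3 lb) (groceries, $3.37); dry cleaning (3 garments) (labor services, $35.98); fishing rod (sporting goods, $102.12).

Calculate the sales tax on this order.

$1.26

Cheddar block $8.95: groceries, buyer-exempt → 0% → $0.00
Paperback novel $14.45: printed books → 0% → $0.00
Greek yogurt (32 oz) $4.92: groceries, buyer-exempt → 0% → $0.00
Bananas (3 lb) $3.37: groceries, buyer-exempt → 0% → $0.00
Dry cleaning (3 garments) $35.98: labor services → 3.5% → $1.26
Fishing rod $102.12: sporting goods, buyer-exempt → 0% → $0.00
Total tax = $1.26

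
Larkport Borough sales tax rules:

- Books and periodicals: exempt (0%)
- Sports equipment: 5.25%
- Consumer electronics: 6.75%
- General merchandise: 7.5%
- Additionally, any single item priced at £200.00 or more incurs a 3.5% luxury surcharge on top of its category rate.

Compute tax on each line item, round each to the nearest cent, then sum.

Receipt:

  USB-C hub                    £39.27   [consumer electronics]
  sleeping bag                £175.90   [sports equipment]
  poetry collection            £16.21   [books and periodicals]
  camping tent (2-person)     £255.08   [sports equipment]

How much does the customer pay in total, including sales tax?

£520.66

USB-C hub £39.27: consumer electronics → 6.75% → £2.65
Sleeping bag £175.90: sports equipment → 5.25% → £9.23
Poetry collection £16.21: books and periodicals → 0% → £0.00
Camping tent (2-person) £255.08: sports equipment → 5.25% + 3.5% surcharge = 8.75% → £22.32
Subtotal = £486.46; tax = £34.20; total due = £520.66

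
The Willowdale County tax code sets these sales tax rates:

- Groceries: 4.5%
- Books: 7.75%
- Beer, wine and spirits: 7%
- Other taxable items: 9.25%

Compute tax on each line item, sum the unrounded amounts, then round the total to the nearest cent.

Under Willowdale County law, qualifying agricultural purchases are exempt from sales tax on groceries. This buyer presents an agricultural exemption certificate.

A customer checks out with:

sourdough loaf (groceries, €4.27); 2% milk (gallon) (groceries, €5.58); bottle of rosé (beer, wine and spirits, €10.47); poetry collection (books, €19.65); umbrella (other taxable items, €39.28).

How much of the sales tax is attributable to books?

€1.52

Poetry collection €19.65: books → 7.75% → €1.522875
Tax on books: unrounded sum = €1.522875 → €1.52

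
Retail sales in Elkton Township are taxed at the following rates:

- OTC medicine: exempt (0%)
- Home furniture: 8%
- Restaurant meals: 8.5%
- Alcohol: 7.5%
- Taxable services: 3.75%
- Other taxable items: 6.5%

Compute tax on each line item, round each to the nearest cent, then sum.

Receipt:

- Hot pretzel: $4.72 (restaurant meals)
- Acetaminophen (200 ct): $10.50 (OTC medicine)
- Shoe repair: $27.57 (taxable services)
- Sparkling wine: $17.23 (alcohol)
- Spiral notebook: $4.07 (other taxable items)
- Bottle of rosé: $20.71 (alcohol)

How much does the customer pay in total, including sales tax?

$89.33

Hot pretzel $4.72: restaurant meals → 8.5% → $0.40
Acetaminophen (200 ct) $10.50: OTC medicine → 0% → $0.00
Shoe repair $27.57: taxable services → 3.75% → $1.03
Sparkling wine $17.23: alcohol → 7.5% → $1.29
Spiral notebook $4.07: other taxable items → 6.5% → $0.26
Bottle of rosé $20.71: alcohol → 7.5% → $1.55
Subtotal = $84.80; tax = $4.53; total due = $89.33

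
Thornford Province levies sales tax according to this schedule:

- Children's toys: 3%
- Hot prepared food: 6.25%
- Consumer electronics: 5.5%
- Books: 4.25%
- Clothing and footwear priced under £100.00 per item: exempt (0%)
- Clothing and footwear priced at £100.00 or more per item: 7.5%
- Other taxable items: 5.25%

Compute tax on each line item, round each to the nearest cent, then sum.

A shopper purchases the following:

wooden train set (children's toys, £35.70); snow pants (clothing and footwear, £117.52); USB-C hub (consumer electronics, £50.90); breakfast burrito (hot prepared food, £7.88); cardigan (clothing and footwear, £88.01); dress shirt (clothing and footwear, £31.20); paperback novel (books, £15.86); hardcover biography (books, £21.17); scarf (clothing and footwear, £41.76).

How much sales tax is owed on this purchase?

£14.74

Wooden train set £35.70: children's toys → 3% → £1.07
Snow pants £117.52: clothing and footwear, £100.00 or more → 7.5% → £8.81
USB-C hub £50.90: consumer electronics → 5.5% → £2.80
Breakfast burrito £7.88: hot prepared food → 6.25% → £0.49
Cardigan £88.01: clothing and footwear, under £100.00 → 0% → £0.00
Dress shirt £31.20: clothing and footwear, under £100.00 → 0% → £0.00
Paperback novel £15.86: books → 4.25% → £0.67
Hardcover biography £21.17: books → 4.25% → £0.90
Scarf £41.76: clothing and footwear, under £100.00 → 0% → £0.00
Total tax = £1.07 + £8.81 + £2.80 + £0.49 + £0.67 + £0.90 = £14.74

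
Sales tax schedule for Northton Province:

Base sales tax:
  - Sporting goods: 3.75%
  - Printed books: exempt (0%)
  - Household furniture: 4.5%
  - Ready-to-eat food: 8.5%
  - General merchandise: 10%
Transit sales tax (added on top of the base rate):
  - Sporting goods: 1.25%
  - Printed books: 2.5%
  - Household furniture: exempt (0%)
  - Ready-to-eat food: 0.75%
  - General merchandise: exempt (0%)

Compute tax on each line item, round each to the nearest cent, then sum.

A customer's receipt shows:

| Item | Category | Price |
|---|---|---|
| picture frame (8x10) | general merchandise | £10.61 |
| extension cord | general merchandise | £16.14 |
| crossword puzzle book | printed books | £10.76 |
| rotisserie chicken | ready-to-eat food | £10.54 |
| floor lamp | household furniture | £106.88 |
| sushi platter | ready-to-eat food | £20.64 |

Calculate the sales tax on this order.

£10.63

Picture frame (8x10) £10.61: general merchandise → 10% + 0% transit = 10% → £1.06
Extension cord £16.14: general merchandise → 10% + 0% transit = 10% → £1.61
Crossword puzzle book £10.76: printed books → 0% + 2.5% transit = 2.5% → £0.27
Rotisserie chicken £10.54: ready-to-eat food → 8.5% + 0.75% transit = 9.25% → £0.97
Floor lamp £106.88: household furniture → 4.5% + 0% transit = 4.5% → £4.81
Sushi platter £20.64: ready-to-eat food → 8.5% + 0.75% transit = 9.25% → £1.91
Total tax = £1.06 + £1.61 + £0.27 + £0.97 + £4.81 + £1.91 = £10.63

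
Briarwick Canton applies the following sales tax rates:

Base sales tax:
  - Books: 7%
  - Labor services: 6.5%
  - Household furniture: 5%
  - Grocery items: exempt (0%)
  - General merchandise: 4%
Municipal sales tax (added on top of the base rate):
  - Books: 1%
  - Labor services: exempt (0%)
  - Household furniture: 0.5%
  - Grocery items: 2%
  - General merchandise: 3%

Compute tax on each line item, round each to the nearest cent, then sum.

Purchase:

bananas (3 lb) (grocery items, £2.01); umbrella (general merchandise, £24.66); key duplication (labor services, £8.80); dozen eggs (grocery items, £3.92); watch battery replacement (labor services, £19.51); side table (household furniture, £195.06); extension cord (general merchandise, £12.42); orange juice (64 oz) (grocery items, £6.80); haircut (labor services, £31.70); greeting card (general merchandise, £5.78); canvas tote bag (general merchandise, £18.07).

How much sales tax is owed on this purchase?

£19.15

Bananas (3 lb) £2.01: grocery items → 0% + 2% municipal = 2% → £0.04
Umbrella £24.66: general merchandise → 4% + 3% municipal = 7% → £1.73
Key duplication £8.80: labor services → 6.5% + 0% municipal = 6.5% → £0.57
Dozen eggs £3.92: grocery items → 0% + 2% municipal = 2% → £0.08
Watch battery replacement £19.51: labor services → 6.5% + 0% municipal = 6.5% → £1.27
Side table £195.06: household furniture → 5% + 0.5% municipal = 5.5% → £10.73
Extension cord £12.42: general merchandise → 4% + 3% municipal = 7% → £0.87
Orange juice (64 oz) £6.80: grocery items → 0% + 2% municipal = 2% → £0.14
Haircut £31.70: labor services → 6.5% + 0% municipal = 6.5% → £2.06
Greeting card £5.78: general merchandise → 4% + 3% municipal = 7% → £0.40
Canvas tote bag £18.07: general merchandise → 4% + 3% municipal = 7% → £1.26
Total tax = £0.04 + £1.73 + £0.57 + £0.08 + £1.27 + £10.73 + £0.87 + £0.14 + £2.06 + £0.40 + £1.26 = £19.15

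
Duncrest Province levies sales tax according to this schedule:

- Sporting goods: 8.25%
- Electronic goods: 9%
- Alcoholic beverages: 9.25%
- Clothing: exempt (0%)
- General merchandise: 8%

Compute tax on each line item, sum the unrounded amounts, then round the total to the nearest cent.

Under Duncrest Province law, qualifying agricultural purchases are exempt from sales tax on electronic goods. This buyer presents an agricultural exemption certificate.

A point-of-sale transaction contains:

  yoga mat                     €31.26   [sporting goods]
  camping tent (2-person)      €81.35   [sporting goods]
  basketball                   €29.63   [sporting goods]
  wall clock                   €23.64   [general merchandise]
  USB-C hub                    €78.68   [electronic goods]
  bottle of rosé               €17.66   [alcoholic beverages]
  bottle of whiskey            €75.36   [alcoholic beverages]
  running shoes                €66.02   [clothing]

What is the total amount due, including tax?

€425.83

Yoga mat €31.26: sporting goods → 8.25% → €2.57895
Camping tent (2-person) €81.35: sporting goods → 8.25% → €6.711375
Basketball €29.63: sporting goods → 8.25% → €2.444475
Wall clock €23.64: general merchandise → 8% → €1.8912
USB-C hub €78.68: electronic goods, buyer-exempt → 0% → €0.00
Bottle of rosé €17.66: alcoholic beverages → 9.25% → €1.63355
Bottle of whiskey €75.36: alcoholic beverages → 9.25% → €6.9708
Running shoes €66.02: clothing → 0% → €0.00
Subtotal = €403.60; unrounded tax = €22.23035 → €22.23; total due = €425.83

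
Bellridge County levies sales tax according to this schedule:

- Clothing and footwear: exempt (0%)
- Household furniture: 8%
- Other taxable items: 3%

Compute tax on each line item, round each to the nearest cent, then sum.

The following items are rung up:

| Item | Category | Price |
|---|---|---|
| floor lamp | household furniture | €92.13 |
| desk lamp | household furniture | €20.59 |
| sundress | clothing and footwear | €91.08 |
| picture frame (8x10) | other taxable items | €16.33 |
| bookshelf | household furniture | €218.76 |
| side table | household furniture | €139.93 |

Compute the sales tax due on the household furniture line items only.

Floor lamp €92.13: household furniture → 8% → €7.37
Desk lamp €20.59: household furniture → 8% → €1.65
Bookshelf €218.76: household furniture → 8% → €17.50
Side table €139.93: household furniture → 8% → €11.19
Tax on household furniture = €7.37 + €1.65 + €17.50 + €11.19 = €37.71

€37.71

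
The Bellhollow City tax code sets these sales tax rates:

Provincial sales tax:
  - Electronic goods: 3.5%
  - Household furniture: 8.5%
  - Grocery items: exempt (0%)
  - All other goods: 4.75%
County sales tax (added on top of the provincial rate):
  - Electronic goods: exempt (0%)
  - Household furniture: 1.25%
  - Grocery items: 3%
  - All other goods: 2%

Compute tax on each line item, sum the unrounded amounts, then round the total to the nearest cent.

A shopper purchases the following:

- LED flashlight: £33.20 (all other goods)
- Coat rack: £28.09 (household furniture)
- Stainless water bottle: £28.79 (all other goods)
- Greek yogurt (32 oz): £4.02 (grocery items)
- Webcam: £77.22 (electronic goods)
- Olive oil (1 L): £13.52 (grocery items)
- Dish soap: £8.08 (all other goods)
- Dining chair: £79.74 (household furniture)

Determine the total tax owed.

LED flashlight £33.20: all other goods → 4.75% + 2% county = 6.75% → £2.241
Coat rack £28.09: household furniture → 8.5% + 1.25% county = 9.75% → £2.738775
Stainless water bottle £28.79: all other goods → 4.75% + 2% county = 6.75% → £1.943325
Greek yogurt (32 oz) £4.02: grocery items → 0% + 3% county = 3% → £0.1206
Webcam £77.22: electronic goods → 3.5% + 0% county = 3.5% → £2.7027
Olive oil (1 L) £13.52: grocery items → 0% + 3% county = 3% → £0.4056
Dish soap £8.08: all other goods → 4.75% + 2% county = 6.75% → £0.5454
Dining chair £79.74: household furniture → 8.5% + 1.25% county = 9.75% → £7.77465
Unrounded tax sum = £18.47205 → £18.47

£18.47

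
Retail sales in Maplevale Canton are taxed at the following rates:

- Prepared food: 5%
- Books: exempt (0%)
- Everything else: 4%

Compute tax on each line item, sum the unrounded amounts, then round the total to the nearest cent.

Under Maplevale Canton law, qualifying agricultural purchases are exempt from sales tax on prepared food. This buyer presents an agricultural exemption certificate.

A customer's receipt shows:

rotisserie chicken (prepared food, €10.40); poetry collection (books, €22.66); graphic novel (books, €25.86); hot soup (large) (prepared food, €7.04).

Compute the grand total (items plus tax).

€65.96

Rotisserie chicken €10.40: prepared food, buyer-exempt → 0% → €0.00
Poetry collection €22.66: books → 0% → €0.00
Graphic novel €25.86: books → 0% → €0.00
Hot soup (large) €7.04: prepared food, buyer-exempt → 0% → €0.00
Subtotal = €65.96; unrounded tax = €0.00 → €0.00; total due = €65.96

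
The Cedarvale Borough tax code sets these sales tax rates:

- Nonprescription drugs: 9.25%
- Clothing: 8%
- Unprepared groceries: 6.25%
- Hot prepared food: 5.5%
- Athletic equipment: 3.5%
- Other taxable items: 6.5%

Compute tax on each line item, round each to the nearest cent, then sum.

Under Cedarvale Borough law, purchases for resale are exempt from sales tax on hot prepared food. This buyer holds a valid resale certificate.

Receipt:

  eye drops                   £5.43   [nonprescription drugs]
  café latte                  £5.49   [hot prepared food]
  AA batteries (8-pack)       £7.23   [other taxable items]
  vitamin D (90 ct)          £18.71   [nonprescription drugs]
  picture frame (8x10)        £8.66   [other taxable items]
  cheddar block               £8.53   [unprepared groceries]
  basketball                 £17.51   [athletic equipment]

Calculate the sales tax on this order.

£4.40

Eye drops £5.43: nonprescription drugs → 9.25% → £0.50
Café latte £5.49: hot prepared food, buyer-exempt → 0% → £0.00
AA batteries (8-pack) £7.23: other taxable items → 6.5% → £0.47
Vitamin D (90 ct) £18.71: nonprescription drugs → 9.25% → £1.73
Picture frame (8x10) £8.66: other taxable items → 6.5% → £0.56
Cheddar block £8.53: unprepared groceries → 6.25% → £0.53
Basketball £17.51: athletic equipment → 3.5% → £0.61
Total tax = £0.50 + £0.47 + £1.73 + £0.56 + £0.53 + £0.61 = £4.40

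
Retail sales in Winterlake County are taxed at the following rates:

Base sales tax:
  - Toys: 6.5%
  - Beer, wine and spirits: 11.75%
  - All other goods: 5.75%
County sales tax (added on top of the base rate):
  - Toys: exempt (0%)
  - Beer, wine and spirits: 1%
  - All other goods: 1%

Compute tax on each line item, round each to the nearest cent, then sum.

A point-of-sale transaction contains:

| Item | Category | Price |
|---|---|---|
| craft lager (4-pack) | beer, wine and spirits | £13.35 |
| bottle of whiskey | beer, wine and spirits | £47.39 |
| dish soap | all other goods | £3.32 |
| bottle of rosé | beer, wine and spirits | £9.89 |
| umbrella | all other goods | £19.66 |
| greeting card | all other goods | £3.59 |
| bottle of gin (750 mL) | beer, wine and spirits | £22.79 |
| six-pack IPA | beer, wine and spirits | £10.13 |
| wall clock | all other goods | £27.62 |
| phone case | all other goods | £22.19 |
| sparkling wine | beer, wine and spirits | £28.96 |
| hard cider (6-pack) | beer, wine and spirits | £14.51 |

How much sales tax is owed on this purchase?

Craft lager (4-pack) £13.35: beer, wine and spirits → 11.75% + 1% county = 12.75% → £1.70
Bottle of whiskey £47.39: beer, wine and spirits → 11.75% + 1% county = 12.75% → £6.04
Dish soap £3.32: all other goods → 5.75% + 1% county = 6.75% → £0.22
Bottle of rosé £9.89: beer, wine and spirits → 11.75% + 1% county = 12.75% → £1.26
Umbrella £19.66: all other goods → 5.75% + 1% county = 6.75% → £1.33
Greeting card £3.59: all other goods → 5.75% + 1% county = 6.75% → £0.24
Bottle of gin (750 mL) £22.79: beer, wine and spirits → 11.75% + 1% county = 12.75% → £2.91
Six-pack IPA £10.13: beer, wine and spirits → 11.75% + 1% county = 12.75% → £1.29
Wall clock £27.62: all other goods → 5.75% + 1% county = 6.75% → £1.86
Phone case £22.19: all other goods → 5.75% + 1% county = 6.75% → £1.50
Sparkling wine £28.96: beer, wine and spirits → 11.75% + 1% county = 12.75% → £3.69
Hard cider (6-pack) £14.51: beer, wine and spirits → 11.75% + 1% county = 12.75% → £1.85
Total tax = £1.70 + £6.04 + £0.22 + £1.26 + £1.33 + £0.24 + £2.91 + £1.29 + £1.86 + £1.50 + £3.69 + £1.85 = £23.89

£23.89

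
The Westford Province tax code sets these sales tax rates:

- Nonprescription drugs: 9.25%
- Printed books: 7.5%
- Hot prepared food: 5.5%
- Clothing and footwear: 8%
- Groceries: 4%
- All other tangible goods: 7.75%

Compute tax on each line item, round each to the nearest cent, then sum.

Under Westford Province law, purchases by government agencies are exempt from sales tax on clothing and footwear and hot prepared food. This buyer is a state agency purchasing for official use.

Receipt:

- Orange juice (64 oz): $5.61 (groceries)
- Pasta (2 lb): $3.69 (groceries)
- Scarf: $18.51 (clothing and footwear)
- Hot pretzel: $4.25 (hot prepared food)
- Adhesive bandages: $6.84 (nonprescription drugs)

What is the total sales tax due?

Orange juice (64 oz) $5.61: groceries → 4% → $0.22
Pasta (2 lb) $3.69: groceries → 4% → $0.15
Scarf $18.51: clothing and footwear, buyer-exempt → 0% → $0.00
Hot pretzel $4.25: hot prepared food, buyer-exempt → 0% → $0.00
Adhesive bandages $6.84: nonprescription drugs → 9.25% → $0.63
Total tax = $0.22 + $0.15 + $0.63 = $1.00

$1.00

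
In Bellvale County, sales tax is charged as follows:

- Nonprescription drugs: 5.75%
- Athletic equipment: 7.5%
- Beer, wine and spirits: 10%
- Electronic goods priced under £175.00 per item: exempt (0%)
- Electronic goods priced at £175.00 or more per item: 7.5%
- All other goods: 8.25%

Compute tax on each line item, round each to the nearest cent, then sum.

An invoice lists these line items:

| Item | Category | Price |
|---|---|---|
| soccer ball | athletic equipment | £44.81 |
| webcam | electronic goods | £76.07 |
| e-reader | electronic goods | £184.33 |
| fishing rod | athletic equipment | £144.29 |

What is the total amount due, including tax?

£477.50

Soccer ball £44.81: athletic equipment → 7.5% → £3.36
Webcam £76.07: electronic goods, under £175.00 → 0% → £0.00
E-reader £184.33: electronic goods, £175.00 or more → 7.5% → £13.82
Fishing rod £144.29: athletic equipment → 7.5% → £10.82
Subtotal = £449.50; tax = £28.00; total due = £477.50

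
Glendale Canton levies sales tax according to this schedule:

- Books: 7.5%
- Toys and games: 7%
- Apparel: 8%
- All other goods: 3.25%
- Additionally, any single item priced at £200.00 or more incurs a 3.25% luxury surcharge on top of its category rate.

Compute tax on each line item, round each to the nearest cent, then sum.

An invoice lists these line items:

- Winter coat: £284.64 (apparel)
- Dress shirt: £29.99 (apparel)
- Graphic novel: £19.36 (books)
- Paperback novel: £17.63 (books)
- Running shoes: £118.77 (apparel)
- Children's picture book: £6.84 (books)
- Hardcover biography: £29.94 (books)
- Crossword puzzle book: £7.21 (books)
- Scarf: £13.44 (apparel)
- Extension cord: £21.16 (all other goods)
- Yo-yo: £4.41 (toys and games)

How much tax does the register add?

£52.07

Winter coat £284.64: apparel → 8% + 3.25% surcharge = 11.25% → £32.02
Dress shirt £29.99: apparel → 8% → £2.40
Graphic novel £19.36: books → 7.5% → £1.45
Paperback novel £17.63: books → 7.5% → £1.32
Running shoes £118.77: apparel → 8% → £9.50
Children's picture book £6.84: books → 7.5% → £0.51
Hardcover biography £29.94: books → 7.5% → £2.25
Crossword puzzle book £7.21: books → 7.5% → £0.54
Scarf £13.44: apparel → 8% → £1.08
Extension cord £21.16: all other goods → 3.25% → £0.69
Yo-yo £4.41: toys and games → 7% → £0.31
Total tax = £32.02 + £2.40 + £1.45 + £1.32 + £9.50 + £0.51 + £2.25 + £0.54 + £1.08 + £0.69 + £0.31 = £52.07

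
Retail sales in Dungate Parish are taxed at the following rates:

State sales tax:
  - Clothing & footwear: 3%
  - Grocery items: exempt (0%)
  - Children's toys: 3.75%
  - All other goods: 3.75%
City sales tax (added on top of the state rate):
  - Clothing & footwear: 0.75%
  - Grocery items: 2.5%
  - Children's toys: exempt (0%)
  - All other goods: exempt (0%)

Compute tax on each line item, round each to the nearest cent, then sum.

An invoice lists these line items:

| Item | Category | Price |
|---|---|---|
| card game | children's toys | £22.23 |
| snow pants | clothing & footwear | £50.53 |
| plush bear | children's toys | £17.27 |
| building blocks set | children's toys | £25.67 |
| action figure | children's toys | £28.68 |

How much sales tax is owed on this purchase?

Card game £22.23: children's toys → 3.75% + 0% city = 3.75% → £0.83
Snow pants £50.53: clothing & footwear → 3% + 0.75% city = 3.75% → £1.89
Plush bear £17.27: children's toys → 3.75% + 0% city = 3.75% → £0.65
Building blocks set £25.67: children's toys → 3.75% + 0% city = 3.75% → £0.96
Action figure £28.68: children's toys → 3.75% + 0% city = 3.75% → £1.08
Total tax = £0.83 + £1.89 + £0.65 + £0.96 + £1.08 = £5.41

£5.41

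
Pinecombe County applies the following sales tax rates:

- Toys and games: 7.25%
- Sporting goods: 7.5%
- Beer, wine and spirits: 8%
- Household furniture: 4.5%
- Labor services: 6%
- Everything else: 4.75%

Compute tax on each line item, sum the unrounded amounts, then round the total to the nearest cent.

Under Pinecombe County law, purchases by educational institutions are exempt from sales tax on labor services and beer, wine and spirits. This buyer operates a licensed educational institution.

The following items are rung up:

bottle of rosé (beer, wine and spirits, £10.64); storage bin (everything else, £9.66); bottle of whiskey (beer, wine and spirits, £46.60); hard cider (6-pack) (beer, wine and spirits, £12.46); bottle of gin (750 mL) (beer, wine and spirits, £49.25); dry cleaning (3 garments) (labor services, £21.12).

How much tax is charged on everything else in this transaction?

Storage bin £9.66: everything else → 4.75% → £0.45885
Tax on everything else: unrounded sum = £0.45885 → £0.46

£0.46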